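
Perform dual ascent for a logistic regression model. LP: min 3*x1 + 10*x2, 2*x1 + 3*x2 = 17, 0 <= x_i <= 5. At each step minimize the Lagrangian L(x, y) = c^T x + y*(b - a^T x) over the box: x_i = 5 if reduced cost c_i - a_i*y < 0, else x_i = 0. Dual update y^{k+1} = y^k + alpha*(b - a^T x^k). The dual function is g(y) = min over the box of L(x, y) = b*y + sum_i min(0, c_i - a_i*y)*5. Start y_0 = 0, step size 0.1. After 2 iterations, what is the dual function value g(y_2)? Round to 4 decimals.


Dual ascent for LP: min 3*x1 + 10*x2, 2*x1 + 3*x2 = 17, 0 <= x_i <= 5
Step 1: y^k = 0.0, reduced costs: (3.0, 10.0)
  x^k = (0.0, 0.0), subgradient = b - a^T x = 17.0
  y^{k+1} = 0.0 + 0.1*17.0 = 1.7
Step 2: y^k = 1.7, reduced costs: (-0.4, 4.9)
  x^k = (5.0, 0.0), subgradient = b - a^T x = 7.0
  y^{k+1} = 1.7 + 0.1*7.0 = 2.4
Dual objective at y_2 = 2.4: reduced costs (-1.8, 2.8), box minimizer x = (5.0, 0.0)
g(y_2) = b*y + (c1 - a1*y)*x1 + (c2 - a2*y)*x2 = 17*2.4 + (-1.8)*5.0 + 2.8*0.0 = 40.8 - 9.0 + 0.0 = 31.8


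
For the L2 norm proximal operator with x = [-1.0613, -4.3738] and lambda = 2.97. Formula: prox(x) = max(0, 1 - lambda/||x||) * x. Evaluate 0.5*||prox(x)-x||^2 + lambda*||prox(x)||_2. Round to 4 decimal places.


Step 1: Compute ||x||.
||x|| = 4.5007
Step 2: Compute scaling factor.
scale = max(0, 1 - 2.97/4.5007) = 0.3401
Step 3: prox(x) = [-0.361, -1.4876]
||prox(x)|| = 1.5307
Step 4: Proximal objective.
0.5*||prox-x||^2 = 4.4105
lambda*||prox|| = 4.5462
Total = 8.9567


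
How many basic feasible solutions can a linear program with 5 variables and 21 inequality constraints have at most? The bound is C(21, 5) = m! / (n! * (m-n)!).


Each vertex corresponds to some choice of n active constraints out of m, so the number of vertices is at most C(m, n) = m! / (n!(m-n)!).
m = 21, n = 5
Numerator: 21 * 20 * 19 * 18 * 17
Denominator: 5! = 120
C(21, 5) = 20349


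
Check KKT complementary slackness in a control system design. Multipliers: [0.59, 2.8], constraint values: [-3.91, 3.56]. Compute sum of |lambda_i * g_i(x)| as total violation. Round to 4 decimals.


KKT complementary slackness check:
lambda_1 * g_1 = 0.59 * -3.91 = -2.3069
lambda_2 * g_2 = 2.8 * 3.56 = 9.968
Total violation = 2.3069 + 9.968 = 12.2749


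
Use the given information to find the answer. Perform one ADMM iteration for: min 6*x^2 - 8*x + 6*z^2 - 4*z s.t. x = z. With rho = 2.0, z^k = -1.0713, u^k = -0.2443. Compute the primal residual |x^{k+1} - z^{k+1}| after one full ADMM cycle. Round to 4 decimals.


ADMM iteration with rho = 2.0, z^k = -1.0713, u^k = -0.2443
Step 1: x-update.
Minimize 6*x^2 - 8*x + (2.0/2)*(x + 1.0713 - 0.2443)^2
FOC: (2*6 + 2.0)*x = 8 + 2.0*(-1.0713 + 0.2443)
x^{k+1} = 0.4533
Step 2: z-update.
Minimize 6*z^2 - 4*z + (2.0/2)*(0.4533 - z - 0.2443)^2
FOC: (2*6 + 2.0)*z = 4 + 2.0*(0.4533 - 0.2443)
z^{k+1} = 0.3156
Step 3: u-update.
u^{k+1} = -0.2443 + 0.4533 - 0.3156 = -0.1066
Step 4: Primal residual = |0.4533 - 0.3156| = 0.1377


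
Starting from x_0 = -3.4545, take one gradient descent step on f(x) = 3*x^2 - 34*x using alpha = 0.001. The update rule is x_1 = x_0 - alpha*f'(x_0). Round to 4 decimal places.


We compute the gradient at x_0 and apply the update.
f'(x) = 6*x - 34
f'(-3.4545) = 6*-3.4545 - 34 = -54.727
x_1 = -3.4545 - 0.001*-54.727 = -3.3998


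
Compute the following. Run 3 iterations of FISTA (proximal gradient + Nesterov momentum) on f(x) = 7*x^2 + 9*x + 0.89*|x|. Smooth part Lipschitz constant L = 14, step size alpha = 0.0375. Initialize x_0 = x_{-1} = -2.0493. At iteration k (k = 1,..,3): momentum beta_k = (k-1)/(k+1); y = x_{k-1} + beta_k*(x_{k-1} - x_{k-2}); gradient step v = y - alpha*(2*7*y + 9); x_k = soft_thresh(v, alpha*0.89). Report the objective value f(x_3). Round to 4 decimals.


FISTA on f(x) = 7*x^2 + 9*x + 0.89*|x|
L = 14, alpha = 0.0375
Iteration 1: beta = 0.0, y = -2.0493 + 0.0*(-2.0493 + 2.0493) = -2.0493
  grad(y) = -19.6902, v = y - alpha*grad = -1.3109
  prox(v) = soft_thresh(-1.3109, 0.0334) = -1.2775
Iteration 2: beta = 0.3333, y = -1.2775 + 0.3333*(-1.2775 + 2.0493) = -1.0203
  grad(y) = -5.2841, v = y - alpha*grad = -0.8221
  prox(v) = soft_thresh(-0.8221, 0.0334) = -0.7888
Iteration 3: beta = 0.5, y = -0.7888 + 0.5*(-0.7888 + 1.2775) = -0.5444
  grad(y) = 1.3788, v = y - alpha*grad = -0.5961
  prox(v) = soft_thresh(-0.5961, 0.0334) = -0.5627
f(x_3) = 7*(-0.5627)^2 + 9*(-0.5627) + 0.89*|-0.5627| = -2.3471


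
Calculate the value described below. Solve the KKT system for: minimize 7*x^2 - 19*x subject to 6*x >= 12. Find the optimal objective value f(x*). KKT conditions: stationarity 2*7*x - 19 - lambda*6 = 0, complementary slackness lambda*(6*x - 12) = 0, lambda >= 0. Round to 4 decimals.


Step 1: Try lambda = 0 (constraint inactive).
x_unc = 19/(2*7) = 1.3571
Check: 6*1.3571 = 8.1426 < 12 -- violated!
Step 2: Constraint must be active: 6*x = 12
x* = 12/6 = 2.0
lambda = (2*7*2.0 - 19)/6 = 1.5
Step 3: Compute optimal value.
f(x*) = 7*2.0^2 - 19*2.0 = -10.0


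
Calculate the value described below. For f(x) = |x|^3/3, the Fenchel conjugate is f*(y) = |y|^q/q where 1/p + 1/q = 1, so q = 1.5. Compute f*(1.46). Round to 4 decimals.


The conjugate exponent q satisfies 1/p + 1/q = 1.
p = 3, so q = 3/(3 - 1) = 1.5
|y|^q = 1.46^1.5 = 1.7641
f*(1.46) = 1.7641 / 1.5 = 1.1761


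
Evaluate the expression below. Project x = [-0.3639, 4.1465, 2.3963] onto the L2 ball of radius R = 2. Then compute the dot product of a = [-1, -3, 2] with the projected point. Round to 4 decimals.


Step 1: Compute ||x|| (intermediates to 6 decimals).
||x|| = sqrt((-0.3639)^2 + 4.1465^2 + 2.3963^2) = 4.80293
Step 2: Project.
Since ||x|| > R, scale = R/||x|| = 2/4.80293 = 0.416412, proj(x) = scale * x
proj(x) = [-0.151532, 1.726652, 0.997848]
Step 3: Dot product.
a^T * proj(x) = -1*(-0.151532) - 3*1.726652 + 2*0.997848 = -3.0327


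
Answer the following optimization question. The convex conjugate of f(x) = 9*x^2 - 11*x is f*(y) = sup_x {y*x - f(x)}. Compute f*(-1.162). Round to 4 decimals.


f*(y) = sup_x {y*x - a*x^2 - b*x} = sup_x {(y-b)*x - a*x^2}
FOC: (y - b) - 2a*x = 0 => x* = (y - b)/(2a)
x* = (-1.162 + 11)/(2*9) = 0.5466
f*(-1.162) = (y-b)^2/(4a) = (-1.162 + 11)^2/(4*9)
= 96.7862/36 = 2.6885


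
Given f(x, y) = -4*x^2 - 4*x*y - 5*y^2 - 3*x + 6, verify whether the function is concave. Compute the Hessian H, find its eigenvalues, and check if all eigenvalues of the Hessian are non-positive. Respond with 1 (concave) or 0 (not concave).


The Hessian of f(x,y) = -4*x^2 - 4*x*y - 5*y^2 - 3*x + 6 is:
H = [[-8, -4], [-4, -10]]
Trace = -8 - 10 = -18
Determinant = -8*-10 - (-4)^2 = 64
Discriminant = (-18)^2 - 4*64 = 68.0
Eigenvalues: lambda_1 = -13.1231, lambda_2 = -4.8769
The function is concave.

1


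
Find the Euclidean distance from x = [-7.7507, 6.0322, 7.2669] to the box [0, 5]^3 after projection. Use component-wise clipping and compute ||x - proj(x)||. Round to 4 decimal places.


Project each component onto [0, 5].
clip(-7.7507) = 0.0, clip(6.0322) = 5.0, clip(7.2669) = 5.0
Projection = [0.0, 5.0, 5.0]
Squared diffs: [60.0734, 1.0654, 5.1388]
Distance = sqrt(66.2776) = 8.1411


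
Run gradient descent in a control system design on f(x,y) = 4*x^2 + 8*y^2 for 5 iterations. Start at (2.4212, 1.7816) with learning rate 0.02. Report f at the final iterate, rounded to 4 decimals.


Gradient descent on f(x,y) = 4*x^2 + 8*y^2.
Starting point: (2.4212, 1.7816), alpha = 0.02
Step 1: grad_x = 2*4*2.4212 = 19.3696, grad_y = 2*8*1.7816 = 28.5056
  x_1 = 2.4212 - 0.02*19.3696 = 2.0338
  y_1 = 1.7816 - 0.02*28.5056 = 1.2115
Step 2: grad_x = 2*4*2.0338 = 16.2705, grad_y = 2*8*1.2115 = 19.3838
  x_2 = 2.0338 - 0.02*16.2705 = 1.7084
  y_2 = 1.2115 - 0.02*19.3838 = 0.8238
Step 3: grad_x = 2*4*1.7084 = 13.6672, grad_y = 2*8*0.8238 = 13.181
  x_3 = 1.7084 - 0.02*13.6672 = 1.4351
  y_3 = 0.8238 - 0.02*13.181 = 0.5602
Step 4: grad_x = 2*4*1.4351 = 11.4804, grad_y = 2*8*0.5602 = 8.9631
  x_4 = 1.4351 - 0.02*11.4804 = 1.2054
  y_4 = 0.5602 - 0.02*8.9631 = 0.3809
Step 5: grad_x = 2*4*1.2054 = 9.6436, grad_y = 2*8*0.3809 = 6.0949
  x_5 = 1.2054 - 0.02*9.6436 = 1.0126
  y_5 = 0.3809 - 0.02*6.0949 = 0.259
f(1.0126, 0.259) = 4*1.0126^2 + 8*0.259^2 = 4.638


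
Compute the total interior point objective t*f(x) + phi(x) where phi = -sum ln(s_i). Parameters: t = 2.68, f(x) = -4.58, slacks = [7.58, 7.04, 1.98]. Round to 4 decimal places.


Step 1: Compute log-barrier.
ln values: [2.0255, 1.9516, 0.6831]
phi = -(2.0255 + 1.9516 + 0.6831) = -4.6602
Step 2: Compute augmented objective.
t*f(x) = 2.68*-4.58 = -12.2744
Total = -12.2744 - 4.6602 = -16.9346


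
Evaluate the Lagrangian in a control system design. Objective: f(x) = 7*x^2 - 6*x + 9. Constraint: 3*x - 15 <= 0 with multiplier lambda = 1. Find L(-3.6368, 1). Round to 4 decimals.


Step 1: Evaluate f(x).
f(-3.6368) = 7*(-3.6368)^2 - 6*(-3.6368) + 9 = 123.405
Step 2: Evaluate g(x).
g(-3.6368) = 3*-3.6368 - 15 = -25.9104
Step 3: Compute Lagrangian.
L = 123.405 + 1*-25.9104 = 97.4946


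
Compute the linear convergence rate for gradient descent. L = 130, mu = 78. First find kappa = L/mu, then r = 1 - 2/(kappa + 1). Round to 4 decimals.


Step 1: Compute the condition number.
kappa = L/mu = 130/78 = 1.6667
Step 2: Compute the convergence rate.
r = 1 - 2/(kappa + 1) = 1 - 2*mu/(L + mu) = (L - mu)/(L + mu) = 52/208 = 0.25


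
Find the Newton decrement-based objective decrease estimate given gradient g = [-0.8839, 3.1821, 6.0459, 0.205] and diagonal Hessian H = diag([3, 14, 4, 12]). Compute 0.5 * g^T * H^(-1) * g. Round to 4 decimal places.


Step 1: H is diagonal, so H^(-1) * g = [-0.2946, 0.2273, 1.5115, 0.0171].
Step 2: g^T H^(-1) g = sum_i g_i^2 / H_ii
  = (-0.8839)^2/3 + (3.1821)^2/14 + (6.0459)^2/4 + (0.205)^2/12
  = 0.2604 + 0.7233 + 9.1382 + 0.0035 = 10.1254
Step 3: Objective decrease = 0.5 * g^T H^(-1) g = 5.0627


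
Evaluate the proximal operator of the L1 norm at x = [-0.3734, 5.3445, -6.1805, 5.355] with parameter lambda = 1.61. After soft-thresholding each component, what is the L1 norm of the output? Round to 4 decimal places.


Soft-thresholding with lambda = 1.61:
prox(-0.3734) = sign(-0.3734)*max(|-0.3734| - 1.61, 0) = 0.0
prox(5.3445) = sign(5.3445)*max(|5.3445| - 1.61, 0) = 3.7345
prox(-6.1805) = sign(-6.1805)*max(|-6.1805| - 1.61, 0) = -4.5705
prox(5.355) = sign(5.355)*max(|5.355| - 1.61, 0) = 3.745
prox(x) = [0.0, 3.7345, -4.5705, 3.745]
||prox(x)||_1 = 0.0 + 3.7345 + 4.5705 + 3.745 = 12.05


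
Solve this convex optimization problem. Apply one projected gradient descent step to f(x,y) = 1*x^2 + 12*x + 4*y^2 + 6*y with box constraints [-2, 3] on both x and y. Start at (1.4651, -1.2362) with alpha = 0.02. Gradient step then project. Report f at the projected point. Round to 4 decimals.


Step 1: Compute gradient at (1.4651, -1.2362).
grad_x = 2*1*1.4651 + 12 = 14.9302
grad_y = 2*4*-1.2362 + 6 = -3.8896
Step 2: Gradient step.
x_raw = 1.4651 - 0.02*14.9302 = 1.1665
y_raw = -1.2362 - 0.02*-3.8896 = -1.1584
Step 3: Project onto [-2, 3].
x_proj = clip(1.1665) = 1.1665
y_proj = clip(-1.1584) = -1.1584
Step 4: Evaluate f.
f(1.1665, -1.1584) = 13.7759


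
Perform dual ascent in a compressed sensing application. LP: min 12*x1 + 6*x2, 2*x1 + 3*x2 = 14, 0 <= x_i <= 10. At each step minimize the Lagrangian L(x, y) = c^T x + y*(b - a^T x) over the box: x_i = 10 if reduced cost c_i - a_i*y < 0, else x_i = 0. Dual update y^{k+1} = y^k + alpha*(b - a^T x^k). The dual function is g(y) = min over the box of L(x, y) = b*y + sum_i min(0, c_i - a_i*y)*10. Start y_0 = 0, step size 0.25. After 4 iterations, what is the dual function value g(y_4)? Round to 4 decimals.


Dual ascent for LP: min 12*x1 + 6*x2, 2*x1 + 3*x2 = 14, 0 <= x_i <= 10
Step 1: y^k = 0.0, reduced costs: (12.0, 6.0)
  x^k = (0.0, 0.0), subgradient = b - a^T x = 14.0
  y^{k+1} = 0.0 + 0.25*14.0 = 3.5
Step 2: y^k = 3.5, reduced costs: (5.0, -4.5)
  x^k = (0.0, 10.0), subgradient = b - a^T x = -16.0
  y^{k+1} = 3.5 + 0.25*-16.0 = -0.5
Step 3: y^k = -0.5, reduced costs: (13.0, 7.5)
  x^k = (0.0, 0.0), subgradient = b - a^T x = 14.0
  y^{k+1} = -0.5 + 0.25*14.0 = 3.0
Step 4: y^k = 3.0, reduced costs: (6.0, -3.0)
  x^k = (0.0, 10.0), subgradient = b - a^T x = -16.0
  y^{k+1} = 3.0 + 0.25*-16.0 = -1.0
Dual objective at y_4 = -1.0: reduced costs (14.0, 9.0), box minimizer x = (0.0, 0.0)
g(y_4) = b*y + (c1 - a1*y)*x1 + (c2 - a2*y)*x2 = 14*(-1.0) + 14.0*0.0 + 9.0*0.0 = -14.0 + 0.0 + 0.0 = -14.0


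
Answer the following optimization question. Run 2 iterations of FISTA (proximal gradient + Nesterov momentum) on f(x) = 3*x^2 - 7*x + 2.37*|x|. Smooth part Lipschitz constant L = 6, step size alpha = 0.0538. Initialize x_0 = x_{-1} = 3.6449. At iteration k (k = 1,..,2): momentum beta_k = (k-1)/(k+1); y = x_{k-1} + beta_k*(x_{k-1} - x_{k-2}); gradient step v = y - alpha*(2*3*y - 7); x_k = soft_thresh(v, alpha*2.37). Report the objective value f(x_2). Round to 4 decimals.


FISTA on f(x) = 3*x^2 - 7*x + 2.37*|x|
L = 6, alpha = 0.0538
Iteration 1: beta = 0.0, y = 3.6449 + 0.0*(3.6449 - 3.6449) = 3.6449
  grad(y) = 14.8694, v = y - alpha*grad = 2.8449
  prox(v) = soft_thresh(2.8449, 0.1275) = 2.7174
Iteration 2: beta = 0.3333, y = 2.7174 + 0.3333*(2.7174 - 3.6449) = 2.4083
  grad(y) = 7.4496, v = y - alpha*grad = 2.0075
  prox(v) = soft_thresh(2.0075, 0.1275) = 1.88
f(x_2) = 3*1.88^2 - 7*1.88 + 2.37*|1.88| = 1.8986


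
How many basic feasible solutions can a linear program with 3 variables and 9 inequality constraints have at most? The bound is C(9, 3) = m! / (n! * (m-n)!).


Each vertex corresponds to some choice of n active constraints out of m, so the number of vertices is at most C(m, n) = m! / (n!(m-n)!).
m = 9, n = 3
Numerator: 9 * 8 * 7
Denominator: 3! = 6
C(9, 3) = 84


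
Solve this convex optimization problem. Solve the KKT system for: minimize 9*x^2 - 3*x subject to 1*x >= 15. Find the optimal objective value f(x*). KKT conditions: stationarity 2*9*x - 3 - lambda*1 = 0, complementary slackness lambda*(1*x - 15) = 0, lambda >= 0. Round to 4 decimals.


Step 1: Try lambda = 0 (constraint inactive).
x_unc = 3/(2*9) = 0.1667
Check: 1*0.1667 = 0.1667 < 15 -- violated!
Step 2: Constraint must be active: 1*x = 15
x* = 15/1 = 15.0
lambda = (2*9*15.0 - 3)/1 = 267.0
Step 3: Compute optimal value.
f(x*) = 9*15.0^2 - 3*15.0 = 1980.0


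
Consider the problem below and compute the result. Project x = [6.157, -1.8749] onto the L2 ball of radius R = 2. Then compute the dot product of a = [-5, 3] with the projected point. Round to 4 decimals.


Step 1: Compute ||x|| (intermediates to 6 decimals).
||x|| = sqrt(6.157^2 + (-1.8749)^2) = 6.43614
Step 2: Project.
Since ||x|| > R, scale = R/||x|| = 2/6.43614 = 0.310745, proj(x) = scale * x
proj(x) = [1.913257, -0.582616]
Step 3: Dot product.
a^T * proj(x) = -5*1.913257 + 3*(-0.582616) = -11.3141


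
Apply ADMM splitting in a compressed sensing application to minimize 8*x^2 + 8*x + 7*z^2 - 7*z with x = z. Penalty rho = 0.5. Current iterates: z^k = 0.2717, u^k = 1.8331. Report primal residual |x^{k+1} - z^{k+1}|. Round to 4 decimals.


ADMM iteration with rho = 0.5, z^k = 0.2717, u^k = 1.8331
Step 1: x-update.
Minimize 8*x^2 + 8*x + (0.5/2)*(x - 0.2717 + 1.8331)^2
FOC: (2*8 + 0.5)*x = -8 + 0.5*(0.2717 - 1.8331)
x^{k+1} = -0.5322
Step 2: z-update.
Minimize 7*z^2 - 7*z + (0.5/2)*(-0.5322 - z + 1.8331)^2
FOC: (2*7 + 0.5)*z = 7 + 0.5*(-0.5322 + 1.8331)
z^{k+1} = 0.5276
Step 3: u-update.
u^{k+1} = 1.8331 - 0.5322 - 0.5276 = 0.7733
Step 4: Primal residual = |-0.5322 - 0.5276| = 1.0598


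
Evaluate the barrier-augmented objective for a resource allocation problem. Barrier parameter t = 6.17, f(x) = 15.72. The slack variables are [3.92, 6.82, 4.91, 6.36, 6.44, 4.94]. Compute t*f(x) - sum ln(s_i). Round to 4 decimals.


Step 1: Compute log-barrier.
ln values: [1.3661, 1.9199, 1.5913, 1.85, 1.8625, 1.5974]
phi = -(1.3661 + 1.9199 + 1.5913 + 1.85 + 1.8625 + 1.5974) = -10.1871
Step 2: Compute augmented objective.
t*f(x) = 6.17*15.72 = 96.9924
Total = 96.9924 - 10.1871 = 86.8053


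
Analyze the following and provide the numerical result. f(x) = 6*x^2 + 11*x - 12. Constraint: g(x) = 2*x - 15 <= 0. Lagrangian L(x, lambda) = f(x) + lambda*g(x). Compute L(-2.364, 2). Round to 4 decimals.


Step 1: Evaluate f(x).
f(-2.364) = 6*(-2.364)^2 + 11*(-2.364) - 12 = -4.473
Step 2: Evaluate g(x).
g(-2.364) = 2*-2.364 - 15 = -19.728
Step 3: Compute Lagrangian.
L = -4.473 + 2*-19.728 = -43.929


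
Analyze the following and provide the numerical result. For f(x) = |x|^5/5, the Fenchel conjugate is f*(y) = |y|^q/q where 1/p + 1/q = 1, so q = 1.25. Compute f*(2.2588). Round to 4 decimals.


The conjugate exponent q satisfies 1/p + 1/q = 1.
p = 5, so q = 5/(5 - 1) = 1.25
|y|^q = 2.2588^1.25 = 2.7692
f*(2.2588) = 2.7692 / 1.25 = 2.2153


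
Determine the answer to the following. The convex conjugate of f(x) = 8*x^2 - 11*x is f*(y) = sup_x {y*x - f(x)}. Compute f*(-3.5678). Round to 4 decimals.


f*(y) = sup_x {y*x - a*x^2 - b*x} = sup_x {(y-b)*x - a*x^2}
FOC: (y - b) - 2a*x = 0 => x* = (y - b)/(2a)
x* = (-3.5678 + 11)/(2*8) = 0.4645
f*(-3.5678) = (y-b)^2/(4a) = (-3.5678 + 11)^2/(4*8)
= 55.2376/32 = 1.7262


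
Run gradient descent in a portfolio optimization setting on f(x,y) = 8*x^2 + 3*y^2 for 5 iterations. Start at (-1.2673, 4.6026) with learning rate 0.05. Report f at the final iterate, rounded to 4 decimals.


Gradient descent on f(x,y) = 8*x^2 + 3*y^2.
Starting point: (-1.2673, 4.6026), alpha = 0.05
Step 1: grad_x = 2*8*-1.2673 = -20.2768, grad_y = 2*3*4.6026 = 27.6156
  x_1 = -1.2673 - 0.05*-20.2768 = -0.2535
  y_1 = 4.6026 - 0.05*27.6156 = 3.2218
Step 2: grad_x = 2*8*-0.2535 = -4.0554, grad_y = 2*3*3.2218 = 19.3309
  x_2 = -0.2535 - 0.05*-4.0554 = -0.0507
  y_2 = 3.2218 - 0.05*19.3309 = 2.2553
Step 3: grad_x = 2*8*-0.0507 = -0.8111, grad_y = 2*3*2.2553 = 13.5316
  x_3 = -0.0507 - 0.05*-0.8111 = -0.0101
  y_3 = 2.2553 - 0.05*13.5316 = 1.5787
Step 4: grad_x = 2*8*-0.0101 = -0.1622, grad_y = 2*3*1.5787 = 9.4722
  x_4 = -0.0101 - 0.05*-0.1622 = -0.002
  y_4 = 1.5787 - 0.05*9.4722 = 1.1051
Step 5: grad_x = 2*8*-0.002 = -0.0324, grad_y = 2*3*1.1051 = 6.6305
  x_5 = -0.002 - 0.05*-0.0324 = -0.0004
  y_5 = 1.1051 - 0.05*6.6305 = 0.7736
f(-0.0004, 0.7736) = 8*(-0.0004)^2 + 3*0.7736^2 = 1.7952


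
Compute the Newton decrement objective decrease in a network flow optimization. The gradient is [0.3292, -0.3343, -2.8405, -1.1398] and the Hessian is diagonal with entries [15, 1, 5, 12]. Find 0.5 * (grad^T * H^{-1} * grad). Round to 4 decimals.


Step 1: H is diagonal, so H^(-1) * g = [0.0219, -0.3343, -0.5681, -0.095].
Step 2: g^T H^(-1) g = sum_i g_i^2 / H_ii
  = (0.3292)^2/15 + (-0.3343)^2/1 + (-2.8405)^2/5 + (-1.1398)^2/12
  = 0.0072 + 0.1118 + 1.6137 + 0.1083 = 1.8409
Step 3: Objective decrease = 0.5 * g^T H^(-1) g = 0.9205


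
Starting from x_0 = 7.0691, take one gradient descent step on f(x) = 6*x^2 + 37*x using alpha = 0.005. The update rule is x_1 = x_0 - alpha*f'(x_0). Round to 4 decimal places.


We compute the gradient at x_0 and apply the update.
f'(x) = 12*x + 37
f'(7.0691) = 12*7.0691 + 37 = 121.8292
x_1 = 7.0691 - 0.005*121.8292 = 6.46


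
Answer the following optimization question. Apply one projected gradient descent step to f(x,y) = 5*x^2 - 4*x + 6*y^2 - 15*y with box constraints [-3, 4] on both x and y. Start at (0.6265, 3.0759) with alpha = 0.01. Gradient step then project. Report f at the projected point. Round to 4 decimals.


Step 1: Compute gradient at (0.6265, 3.0759).
grad_x = 2*5*0.6265 - 4 = 2.265
grad_y = 2*6*3.0759 - 15 = 21.9108
Step 2: Gradient step.
x_raw = 0.6265 - 0.01*2.265 = 0.6039
y_raw = 3.0759 - 0.01*21.9108 = 2.8568
Step 3: Project onto [-3, 4].
x_proj = clip(0.6039) = 0.6039
y_proj = clip(2.8568) = 2.8568
Step 4: Evaluate f.
f(0.6039, 2.8568) = 5.5235


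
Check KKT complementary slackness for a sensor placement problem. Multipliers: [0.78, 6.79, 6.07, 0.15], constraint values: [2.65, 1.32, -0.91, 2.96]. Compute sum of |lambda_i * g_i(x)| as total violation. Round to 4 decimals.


KKT complementary slackness check:
lambda_1 * g_1 = 0.78 * 2.65 = 2.067
lambda_2 * g_2 = 6.79 * 1.32 = 8.9628
lambda_3 * g_3 = 6.07 * -0.91 = -5.5237
lambda_4 * g_4 = 0.15 * 2.96 = 0.444
Total violation = 2.067 + 8.9628 + 5.5237 + 0.444 = 16.9975


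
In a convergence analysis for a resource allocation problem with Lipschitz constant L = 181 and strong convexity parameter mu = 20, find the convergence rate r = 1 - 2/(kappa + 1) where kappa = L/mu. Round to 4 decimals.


Step 1: Compute the condition number.
kappa = L/mu = 181/20 = 9.05
Step 2: Compute the convergence rate.
r = 1 - 2/(kappa + 1) = 1 - 2*mu/(L + mu) = (L - mu)/(L + mu) = 161/201 = 0.801


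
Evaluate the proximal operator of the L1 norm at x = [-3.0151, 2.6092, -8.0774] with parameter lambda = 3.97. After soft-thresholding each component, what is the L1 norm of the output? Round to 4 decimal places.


Soft-thresholding with lambda = 3.97:
prox(-3.0151) = sign(-3.0151)*max(|-3.0151| - 3.97, 0) = 0.0
prox(2.6092) = sign(2.6092)*max(|2.6092| - 3.97, 0) = 0.0
prox(-8.0774) = sign(-8.0774)*max(|-8.0774| - 3.97, 0) = -4.1074
prox(x) = [0.0, 0.0, -4.1074]
||prox(x)||_1 = 0.0 + 0.0 + 4.1074 = 4.1074


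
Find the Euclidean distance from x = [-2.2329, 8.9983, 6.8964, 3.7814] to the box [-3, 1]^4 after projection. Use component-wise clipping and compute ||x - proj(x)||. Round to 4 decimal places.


Project each component onto [-3, 1].
clip(-2.2329) = -2.2329, clip(8.9983) = 1.0, clip(6.8964) = 1.0, clip(3.7814) = 1.0
Projection = [-2.2329, 1.0, 1.0, 1.0]
Squared diffs: [0.0, 63.9728, 34.7675, 7.7362]
Distance = sqrt(106.4765) = 10.3187


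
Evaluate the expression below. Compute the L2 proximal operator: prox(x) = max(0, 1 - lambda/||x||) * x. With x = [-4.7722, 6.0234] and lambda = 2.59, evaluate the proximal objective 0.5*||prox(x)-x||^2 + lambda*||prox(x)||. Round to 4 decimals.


Step 1: Compute ||x||.
||x|| = 7.6847
Step 2: Compute scaling factor.
scale = max(0, 1 - 2.59/7.6847) = 0.663
Step 3: prox(x) = [-3.1638, 3.9933]
||prox(x)|| = 5.0947
Step 4: Proximal objective.
0.5*||prox-x||^2 = 3.3541
lambda*||prox|| = 13.1953
Total = 16.5494


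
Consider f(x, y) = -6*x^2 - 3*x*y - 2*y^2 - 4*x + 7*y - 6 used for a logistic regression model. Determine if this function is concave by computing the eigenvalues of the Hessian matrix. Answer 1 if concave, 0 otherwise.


The Hessian of f(x,y) = -6*x^2 - 3*x*y - 2*y^2 - 4*x + 7*y - 6 is:
H = [[-12, -3], [-3, -4]]
Trace = -12 - 4 = -16
Determinant = -12*-4 - (-3)^2 = 39
Discriminant = (-16)^2 - 4*39 = 100.0
Eigenvalues: lambda_1 = -13.0, lambda_2 = -3.0
The function is concave.

1


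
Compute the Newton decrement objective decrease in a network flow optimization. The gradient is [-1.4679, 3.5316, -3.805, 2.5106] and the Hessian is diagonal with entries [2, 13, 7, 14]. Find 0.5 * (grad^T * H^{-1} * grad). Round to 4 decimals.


Step 1: H is diagonal, so H^(-1) * g = [-0.734, 0.2717, -0.5436, 0.1793].
Step 2: g^T H^(-1) g = sum_i g_i^2 / H_ii
  = (-1.4679)^2/2 + (3.5316)^2/13 + (-3.805)^2/7 + (2.5106)^2/14
  = 1.0774 + 0.9594 + 2.0683 + 0.4502 = 4.5553
Step 3: Objective decrease = 0.5 * g^T H^(-1) g = 2.2776


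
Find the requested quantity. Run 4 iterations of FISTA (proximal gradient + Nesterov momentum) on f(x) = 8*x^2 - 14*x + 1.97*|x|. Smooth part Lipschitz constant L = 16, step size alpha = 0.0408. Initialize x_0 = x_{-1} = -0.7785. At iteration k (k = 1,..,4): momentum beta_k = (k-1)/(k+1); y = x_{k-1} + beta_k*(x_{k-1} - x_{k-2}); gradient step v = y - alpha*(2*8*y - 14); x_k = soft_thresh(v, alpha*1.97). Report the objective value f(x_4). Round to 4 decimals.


FISTA on f(x) = 8*x^2 - 14*x + 1.97*|x|
L = 16, alpha = 0.0408
Iteration 1: beta = 0.0, y = -0.7785 + 0.0*(-0.7785 + 0.7785) = -0.7785
  grad(y) = -26.456, v = y - alpha*grad = 0.3009
  prox(v) = soft_thresh(0.3009, 0.0804) = 0.2205
Iteration 2: beta = 0.3333, y = 0.2205 + 0.3333*(0.2205 + 0.7785) = 0.5535
  grad(y) = -5.1434, v = y - alpha*grad = 0.7634
  prox(v) = soft_thresh(0.7634, 0.0804) = 0.683
Iteration 3: beta = 0.5, y = 0.683 + 0.5*(0.683 - 0.2205) = 0.9143
  grad(y) = 0.6281, v = y - alpha*grad = 0.8886
  prox(v) = soft_thresh(0.8886, 0.0804) = 0.8083
Iteration 4: beta = 0.6, y = 0.8083 + 0.6*(0.8083 - 0.683) = 0.8834
  grad(y) = 0.1344, v = y - alpha*grad = 0.8779
  prox(v) = soft_thresh(0.8779, 0.0804) = 0.7975
f(x_4) = 8*0.7975^2 - 14*0.7975 + 1.97*|0.7975| = -4.5058


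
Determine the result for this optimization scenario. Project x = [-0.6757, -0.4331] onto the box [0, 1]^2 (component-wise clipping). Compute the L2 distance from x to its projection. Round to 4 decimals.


Project each component onto [0, 1].
clip(-0.6757) = 0.0, clip(-0.4331) = 0.0
Projection = [0.0, 0.0]
Squared diffs: [0.4566, 0.1876]
Distance = sqrt(0.6442) = 0.8026


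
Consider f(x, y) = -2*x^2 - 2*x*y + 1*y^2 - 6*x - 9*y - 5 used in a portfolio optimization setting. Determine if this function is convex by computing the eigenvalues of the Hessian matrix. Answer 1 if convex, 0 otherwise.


The Hessian of f(x,y) = -2*x^2 - 2*x*y + 1*y^2 - 6*x - 9*y - 5 is:
H = [[-4, -2], [-2, 2]]
Trace = -4 + 2 = -2
Determinant = -4*2 - (-2)^2 = -12
Discriminant = (-2)^2 - 4*-12 = 52.0
Eigenvalues: lambda_1 = -4.6056, lambda_2 = 2.6056
The function is not convex.

0


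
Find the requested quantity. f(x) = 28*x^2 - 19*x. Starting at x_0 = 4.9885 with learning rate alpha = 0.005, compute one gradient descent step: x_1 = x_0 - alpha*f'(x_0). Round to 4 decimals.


We compute the gradient at x_0 and apply the update.
f'(x) = 56*x - 19
f'(4.9885) = 56*4.9885 - 19 = 260.356
x_1 = 4.9885 - 0.005*260.356 = 3.6867


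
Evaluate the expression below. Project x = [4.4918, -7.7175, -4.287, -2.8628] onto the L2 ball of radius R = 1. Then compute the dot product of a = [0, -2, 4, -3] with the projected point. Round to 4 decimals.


Step 1: Compute ||x|| (intermediates to 6 decimals).
||x|| = sqrt(4.4918^2 + (-7.7175)^2 + (-4.287)^2 + (-2.8628)^2) = 10.310677
Step 2: Project.
Since ||x|| > R, scale = R/||x|| = 1/10.310677 = 0.096987, proj(x) = scale * x
proj(x) = [0.435646, -0.748497, -0.415783, -0.277654]
Step 3: Dot product.
a^T * proj(x) = 0*0.435646 - 2*(-0.748497) + 4*(-0.415783) - 3*(-0.277654) = 0.6668


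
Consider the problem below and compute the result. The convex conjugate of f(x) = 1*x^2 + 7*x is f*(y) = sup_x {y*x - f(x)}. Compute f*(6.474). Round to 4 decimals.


f*(y) = sup_x {y*x - a*x^2 - b*x} = sup_x {(y-b)*x - a*x^2}
FOC: (y - b) - 2a*x = 0 => x* = (y - b)/(2a)
x* = (6.474 - 7)/(2*1) = -0.263
f*(6.474) = (y-b)^2/(4a) = (6.474 - 7)^2/(4*1)
= 0.2767/4 = 0.0692


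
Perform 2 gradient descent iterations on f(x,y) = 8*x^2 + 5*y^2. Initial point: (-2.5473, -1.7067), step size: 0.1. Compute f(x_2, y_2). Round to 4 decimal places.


Gradient descent on f(x,y) = 8*x^2 + 5*y^2.
Starting point: (-2.5473, -1.7067), alpha = 0.1
Step 1: grad_x = 2*8*-2.5473 = -40.7568, grad_y = 2*5*-1.7067 = -17.067
  x_1 = -2.5473 - 0.1*-40.7568 = 1.5284
  y_1 = -1.7067 - 0.1*-17.067 = 0.0
Step 2: grad_x = 2*8*1.5284 = 24.4541, grad_y = 2*5*0.0 = 0.0
  x_2 = 1.5284 - 0.1*24.4541 = -0.917
  y_2 = 0.0 - 0.1*0.0 = 0.0
f(-0.917, 0.0) = 8*(-0.917)^2 + 5*0.0^2 = 6.7275


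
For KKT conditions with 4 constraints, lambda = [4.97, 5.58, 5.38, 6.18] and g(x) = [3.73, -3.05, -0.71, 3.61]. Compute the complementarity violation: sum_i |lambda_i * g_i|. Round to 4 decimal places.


KKT complementary slackness check:
lambda_1 * g_1 = 4.97 * 3.73 = 18.5381
lambda_2 * g_2 = 5.58 * -3.05 = -17.019
lambda_3 * g_3 = 5.38 * -0.71 = -3.8198
lambda_4 * g_4 = 6.18 * 3.61 = 22.3098
Total violation = 18.5381 + 17.019 + 3.8198 + 22.3098 = 61.6867


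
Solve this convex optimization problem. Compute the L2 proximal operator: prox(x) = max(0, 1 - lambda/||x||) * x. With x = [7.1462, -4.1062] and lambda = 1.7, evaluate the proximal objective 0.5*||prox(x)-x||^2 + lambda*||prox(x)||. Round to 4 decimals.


Step 1: Compute ||x||.
||x|| = 8.2419
Step 2: Compute scaling factor.
scale = max(0, 1 - 1.7/8.2419) = 0.7937
Step 3: prox(x) = [5.6722, -3.2592]
||prox(x)|| = 6.5419
Step 4: Proximal objective.
0.5*||prox-x||^2 = 1.445
lambda*||prox|| = 11.1212
Total = 12.5662


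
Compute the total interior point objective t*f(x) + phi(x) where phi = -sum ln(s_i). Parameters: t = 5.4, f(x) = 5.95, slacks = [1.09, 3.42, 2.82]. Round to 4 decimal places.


Step 1: Compute log-barrier.
ln values: [0.0862, 1.2296, 1.0367]
phi = -(0.0862 + 1.2296 + 1.0367) = -2.3526
Step 2: Compute augmented objective.
t*f(x) = 5.4*5.95 = 32.13
Total = 32.13 - 2.3526 = 29.7774


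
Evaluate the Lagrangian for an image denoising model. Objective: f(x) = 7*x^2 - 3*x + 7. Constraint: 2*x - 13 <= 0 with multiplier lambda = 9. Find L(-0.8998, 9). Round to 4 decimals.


Step 1: Evaluate f(x).
f(-0.8998) = 7*(-0.8998)^2 - 3*(-0.8998) + 7 = 15.3669
Step 2: Evaluate g(x).
g(-0.8998) = 2*-0.8998 - 13 = -14.7996
Step 3: Compute Lagrangian.
L = 15.3669 + 9*-14.7996 = -117.8295


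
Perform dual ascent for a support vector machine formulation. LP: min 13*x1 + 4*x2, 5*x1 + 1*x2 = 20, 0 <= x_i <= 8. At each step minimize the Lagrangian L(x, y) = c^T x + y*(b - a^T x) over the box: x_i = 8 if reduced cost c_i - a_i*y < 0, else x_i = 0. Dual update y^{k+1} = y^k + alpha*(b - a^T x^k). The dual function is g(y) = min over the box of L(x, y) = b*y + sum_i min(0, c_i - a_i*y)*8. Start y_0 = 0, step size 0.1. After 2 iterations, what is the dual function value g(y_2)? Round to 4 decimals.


Dual ascent for LP: min 13*x1 + 4*x2, 5*x1 + 1*x2 = 20, 0 <= x_i <= 8
Step 1: y^k = 0.0, reduced costs: (13.0, 4.0)
  x^k = (0.0, 0.0), subgradient = b - a^T x = 20.0
  y^{k+1} = 0.0 + 0.1*20.0 = 2.0
Step 2: y^k = 2.0, reduced costs: (3.0, 2.0)
  x^k = (0.0, 0.0), subgradient = b - a^T x = 20.0
  y^{k+1} = 2.0 + 0.1*20.0 = 4.0
Dual objective at y_2 = 4.0: reduced costs (-7.0, 0.0), box minimizer x = (8.0, 0.0)
g(y_2) = b*y + (c1 - a1*y)*x1 + (c2 - a2*y)*x2 = 20*4.0 + (-7.0)*8.0 + 0.0*0.0 = 80.0 - 56.0 + 0.0 = 24.0


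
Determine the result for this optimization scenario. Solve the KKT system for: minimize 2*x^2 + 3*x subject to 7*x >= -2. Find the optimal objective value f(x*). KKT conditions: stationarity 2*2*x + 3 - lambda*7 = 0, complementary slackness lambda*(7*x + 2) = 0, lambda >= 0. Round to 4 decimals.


Step 1: Try lambda = 0 (constraint inactive).
x_unc = -3/(2*2) = -0.75
Check: 7*-0.75 = -5.25 < -2 -- violated!
Step 2: Constraint must be active: 7*x = -2
x* = -2/7 = -0.2857 (rounded; the exact value -2/7 is used below)
lambda = (2*2*(-2/7) + 3)/7 = 0.2653
Step 3: Compute optimal value.
f(x*) = 2*(-2/7)^2 + 3*(-2/7) = -0.6939


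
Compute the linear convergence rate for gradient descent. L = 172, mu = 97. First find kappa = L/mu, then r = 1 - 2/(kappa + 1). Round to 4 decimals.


Step 1: Compute the condition number.
kappa = L/mu = 172/97 = 1.7732
Step 2: Compute the convergence rate.
r = 1 - 2/(kappa + 1) = 1 - 2*mu/(L + mu) = (L - mu)/(L + mu) = 75/269 = 0.2788


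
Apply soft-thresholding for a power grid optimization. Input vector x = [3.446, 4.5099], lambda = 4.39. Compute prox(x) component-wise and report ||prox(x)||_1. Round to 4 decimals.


Soft-thresholding with lambda = 4.39:
prox(3.446) = sign(3.446)*max(|3.446| - 4.39, 0) = 0.0
prox(4.5099) = sign(4.5099)*max(|4.5099| - 4.39, 0) = 0.1199
prox(x) = [0.0, 0.1199]
||prox(x)||_1 = 0.0 + 0.1199 = 0.1199


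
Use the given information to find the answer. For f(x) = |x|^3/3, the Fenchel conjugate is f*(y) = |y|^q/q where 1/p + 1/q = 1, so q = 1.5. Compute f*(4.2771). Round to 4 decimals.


The conjugate exponent q satisfies 1/p + 1/q = 1.
p = 3, so q = 3/(3 - 1) = 1.5
|y|^q = 4.2771^1.5 = 8.8455
f*(4.2771) = 8.8455 / 1.5 = 5.897


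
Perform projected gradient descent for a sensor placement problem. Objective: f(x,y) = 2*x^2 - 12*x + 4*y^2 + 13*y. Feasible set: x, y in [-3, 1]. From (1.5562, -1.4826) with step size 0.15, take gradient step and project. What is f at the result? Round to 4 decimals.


Step 1: Compute gradient at (1.5562, -1.4826).
grad_x = 2*2*1.5562 - 12 = -5.7752
grad_y = 2*4*-1.4826 + 13 = 1.1392
Step 2: Gradient step.
x_raw = 1.5562 - 0.15*-5.7752 = 2.4225
y_raw = -1.4826 - 0.15*1.1392 = -1.6535
Step 3: Project onto [-3, 1].
x_proj = clip(2.4225) = 1.0
y_proj = clip(-1.6535) = -1.6535
Step 4: Evaluate f.
f(1.0, -1.6535) = -20.5593


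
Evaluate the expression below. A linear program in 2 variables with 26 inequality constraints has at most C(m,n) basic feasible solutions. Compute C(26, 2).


Each vertex corresponds to some choice of n active constraints out of m, so the number of vertices is at most C(m, n) = m! / (n!(m-n)!).
m = 26, n = 2
Numerator: 26 * 25
Denominator: 2! = 2
C(26, 2) = 325


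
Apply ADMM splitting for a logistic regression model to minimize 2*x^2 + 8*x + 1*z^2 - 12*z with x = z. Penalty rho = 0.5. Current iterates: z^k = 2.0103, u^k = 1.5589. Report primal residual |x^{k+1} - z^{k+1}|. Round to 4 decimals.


ADMM iteration with rho = 0.5, z^k = 2.0103, u^k = 1.5589
Step 1: x-update.
Minimize 2*x^2 + 8*x + (0.5/2)*(x - 2.0103 + 1.5589)^2
FOC: (2*2 + 0.5)*x = -8 + 0.5*(2.0103 - 1.5589)
x^{k+1} = -1.7276
Step 2: z-update.
Minimize 1*z^2 - 12*z + (0.5/2)*(-1.7276 - z + 1.5589)^2
FOC: (2*1 + 0.5)*z = 12 + 0.5*(-1.7276 + 1.5589)
z^{k+1} = 4.7663
Step 3: u-update.
u^{k+1} = 1.5589 - 1.7276 - 4.7663 = -4.935
Step 4: Primal residual = |-1.7276 - 4.7663| = 6.4939


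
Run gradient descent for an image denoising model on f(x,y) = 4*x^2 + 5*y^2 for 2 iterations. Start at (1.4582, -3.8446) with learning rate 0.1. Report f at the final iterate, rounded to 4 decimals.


Gradient descent on f(x,y) = 4*x^2 + 5*y^2.
Starting point: (1.4582, -3.8446), alpha = 0.1
Step 1: grad_x = 2*4*1.4582 = 11.6656, grad_y = 2*5*-3.8446 = -38.446
  x_1 = 1.4582 - 0.1*11.6656 = 0.2916
  y_1 = -3.8446 - 0.1*-38.446 = 0.0
Step 2: grad_x = 2*4*0.2916 = 2.3331, grad_y = 2*5*0.0 = 0.0
  x_2 = 0.2916 - 0.1*2.3331 = 0.0583
  y_2 = 0.0 - 0.1*0.0 = 0.0
f(0.0583, 0.0) = 4*0.0583^2 + 5*0.0^2 = 0.0136


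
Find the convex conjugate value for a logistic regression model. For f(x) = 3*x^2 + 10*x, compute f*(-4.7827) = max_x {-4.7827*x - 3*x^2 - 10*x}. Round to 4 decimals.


f*(y) = sup_x {y*x - a*x^2 - b*x} = sup_x {(y-b)*x - a*x^2}
FOC: (y - b) - 2a*x = 0 => x* = (y - b)/(2a)
x* = (-4.7827 - 10)/(2*3) = -2.4638
f*(-4.7827) = (y-b)^2/(4a) = (-4.7827 - 10)^2/(4*3)
= 218.5282/12 = 18.2107


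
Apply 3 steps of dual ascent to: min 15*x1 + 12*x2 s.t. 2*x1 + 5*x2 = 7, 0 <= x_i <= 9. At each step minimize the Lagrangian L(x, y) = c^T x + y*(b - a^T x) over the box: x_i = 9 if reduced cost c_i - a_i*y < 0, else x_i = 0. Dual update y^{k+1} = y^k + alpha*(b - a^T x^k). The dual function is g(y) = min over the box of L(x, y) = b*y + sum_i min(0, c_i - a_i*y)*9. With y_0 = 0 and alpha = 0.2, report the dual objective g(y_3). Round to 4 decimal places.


Dual ascent for LP: min 15*x1 + 12*x2, 2*x1 + 5*x2 = 7, 0 <= x_i <= 9
Step 1: y^k = 0.0, reduced costs: (15.0, 12.0)
  x^k = (0.0, 0.0), subgradient = b - a^T x = 7.0
  y^{k+1} = 0.0 + 0.2*7.0 = 1.4
Step 2: y^k = 1.4, reduced costs: (12.2, 5.0)
  x^k = (0.0, 0.0), subgradient = b - a^T x = 7.0
  y^{k+1} = 1.4 + 0.2*7.0 = 2.8
Step 3: y^k = 2.8, reduced costs: (9.4, -2.0)
  x^k = (0.0, 9.0), subgradient = b - a^T x = -38.0
  y^{k+1} = 2.8 + 0.2*-38.0 = -4.8
Dual objective at y_3 = -4.8: reduced costs (24.6, 36.0), box minimizer x = (0.0, 0.0)
g(y_3) = b*y + (c1 - a1*y)*x1 + (c2 - a2*y)*x2 = 7*(-4.8) + 24.6*0.0 + 36.0*0.0 = -33.6 + 0.0 + 0.0 = -33.6


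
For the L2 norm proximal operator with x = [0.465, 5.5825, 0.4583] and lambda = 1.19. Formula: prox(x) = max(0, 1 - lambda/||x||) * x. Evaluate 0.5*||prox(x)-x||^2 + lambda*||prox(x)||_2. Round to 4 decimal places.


Step 1: Compute ||x||.
||x|| = 5.6205
Step 2: Compute scaling factor.
scale = max(0, 1 - 1.19/5.6205) = 0.7883
Step 3: prox(x) = [0.3665, 4.4006, 0.3613]
||prox(x)|| = 4.4305
Step 4: Proximal objective.
0.5*||prox-x||^2 = 0.7081
lambda*||prox|| = 5.2723
Total = 5.9804


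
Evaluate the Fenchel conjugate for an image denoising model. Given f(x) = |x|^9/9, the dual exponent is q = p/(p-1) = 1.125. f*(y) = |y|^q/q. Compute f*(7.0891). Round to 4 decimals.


The conjugate exponent q satisfies 1/p + 1/q = 1.
p = 9, so q = 9/(9 - 1) = 1.125
|y|^q = 7.0891^1.125 = 9.0556
f*(7.0891) = 9.0556 / 1.125 = 8.0494


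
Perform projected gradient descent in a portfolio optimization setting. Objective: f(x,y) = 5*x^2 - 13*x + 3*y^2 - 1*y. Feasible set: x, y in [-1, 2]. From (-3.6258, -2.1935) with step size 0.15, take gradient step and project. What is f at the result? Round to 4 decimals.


Step 1: Compute gradient at (-3.6258, -2.1935).
grad_x = 2*5*-3.6258 - 13 = -49.258
grad_y = 2*3*-2.1935 - 1 = -14.161
Step 2: Gradient step.
x_raw = -3.6258 - 0.15*-49.258 = 3.7629
y_raw = -2.1935 - 0.15*-14.161 = -0.0694
Step 3: Project onto [-1, 2].
x_proj = clip(3.7629) = 2.0
y_proj = clip(-0.0694) = -0.0694
Step 4: Evaluate f.
f(2.0, -0.0694) = -5.9162


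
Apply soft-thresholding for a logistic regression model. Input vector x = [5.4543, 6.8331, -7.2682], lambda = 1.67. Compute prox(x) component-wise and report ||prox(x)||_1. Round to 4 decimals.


Soft-thresholding with lambda = 1.67:
prox(5.4543) = sign(5.4543)*max(|5.4543| - 1.67, 0) = 3.7843
prox(6.8331) = sign(6.8331)*max(|6.8331| - 1.67, 0) = 5.1631
prox(-7.2682) = sign(-7.2682)*max(|-7.2682| - 1.67, 0) = -5.5982
prox(x) = [3.7843, 5.1631, -5.5982]
||prox(x)||_1 = 3.7843 + 5.1631 + 5.5982 = 14.5456


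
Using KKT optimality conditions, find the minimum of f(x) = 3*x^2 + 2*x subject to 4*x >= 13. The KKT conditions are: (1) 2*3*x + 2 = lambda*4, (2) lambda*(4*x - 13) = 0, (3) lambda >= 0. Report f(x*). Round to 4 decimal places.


Step 1: Try lambda = 0 (constraint inactive).
x_unc = -2/(2*3) = -0.3333
Check: 4*-0.3333 = -1.3332 < 13 -- violated!
Step 2: Constraint must be active: 4*x = 13
x* = 13/4 = 3.25
lambda = (2*3*3.25 + 2)/4 = 5.375
Step 3: Compute optimal value.
f(x*) = 3*3.25^2 + 2*3.25 = 38.1875


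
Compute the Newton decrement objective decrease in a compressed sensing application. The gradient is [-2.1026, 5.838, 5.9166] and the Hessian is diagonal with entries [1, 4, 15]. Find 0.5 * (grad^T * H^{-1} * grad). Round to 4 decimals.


Step 1: H is diagonal, so H^(-1) * g = [-2.1026, 1.4595, 0.3944].
Step 2: g^T H^(-1) g = sum_i g_i^2 / H_ii
  = (-2.1026)^2/1 + (5.838)^2/4 + (5.9166)^2/15
  = 4.4209 + 8.5206 + 2.3337 = 15.2752
Step 3: Objective decrease = 0.5 * g^T H^(-1) g = 7.6376


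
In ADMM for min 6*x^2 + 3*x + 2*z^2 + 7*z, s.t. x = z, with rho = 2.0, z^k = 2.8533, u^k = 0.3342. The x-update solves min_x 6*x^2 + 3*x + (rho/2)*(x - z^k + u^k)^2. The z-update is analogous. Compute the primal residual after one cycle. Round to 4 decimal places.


ADMM iteration with rho = 2.0, z^k = 2.8533, u^k = 0.3342
Step 1: x-update.
Minimize 6*x^2 + 3*x + (2.0/2)*(x - 2.8533 + 0.3342)^2
FOC: (2*6 + 2.0)*x = -3 + 2.0*(2.8533 - 0.3342)
x^{k+1} = 0.1456
Step 2: z-update.
Minimize 2*z^2 + 7*z + (2.0/2)*(0.1456 - z + 0.3342)^2
FOC: (2*2 + 2.0)*z = -7 + 2.0*(0.1456 + 0.3342)
z^{k+1} = -1.0067
Step 3: u-update.
u^{k+1} = 0.3342 + 0.1456 + 1.0067 = 1.4865
Step 4: Primal residual = |0.1456 + 1.0067| = 1.1523


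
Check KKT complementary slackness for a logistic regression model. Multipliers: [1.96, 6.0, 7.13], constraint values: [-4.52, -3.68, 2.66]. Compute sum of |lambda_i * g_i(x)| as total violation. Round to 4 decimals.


KKT complementary slackness check:
lambda_1 * g_1 = 1.96 * -4.52 = -8.8592
lambda_2 * g_2 = 6.0 * -3.68 = -22.08
lambda_3 * g_3 = 7.13 * 2.66 = 18.9658
Total violation = 8.8592 + 22.08 + 18.9658 = 49.905


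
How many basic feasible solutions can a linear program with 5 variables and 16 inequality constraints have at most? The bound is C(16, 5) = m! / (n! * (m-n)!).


Each vertex corresponds to some choice of n active constraints out of m, so the number of vertices is at most C(m, n) = m! / (n!(m-n)!).
m = 16, n = 5
Numerator: 16 * 15 * 14 * 13 * 12
Denominator: 5! = 120
C(16, 5) = 4368
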